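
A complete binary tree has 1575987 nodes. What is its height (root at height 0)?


In a complete binary tree, level k holds nodes 2^k .. 2^(k+1)-1 (1-indexed).
Height = floor(log2(n)) = floor(log2(1575987)) = 20
Check: 2^20 = 1048576 <= 1575987 < 2097152 = 2^21


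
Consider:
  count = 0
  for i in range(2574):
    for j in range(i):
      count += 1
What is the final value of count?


For each i, the inner loop runs i times:
  i=0: inner runs 0 times
  i=1: inner runs 1 time
  i=2: inner runs 2 times
  i=3: inner runs 3 times
  i=4: inner runs 4 times
  i=5: inner runs 5 times
  i=6: inner runs 6 times
  i=7: inner runs 7 times
  ...
Total = 0 + 1 + 2 + ... + 2573 = 2574*(2574-1)/2 = 3311451


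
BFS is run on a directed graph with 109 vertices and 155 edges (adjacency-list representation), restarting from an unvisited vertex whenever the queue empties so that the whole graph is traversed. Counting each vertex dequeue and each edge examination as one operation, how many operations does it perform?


A full BFS traversal dequeues each vertex exactly once and examines each directed edge exactly once.
V = 109 (vertex processing cost)
E = 155 (edge examination cost)
Total operations proportional to V + E = 109 + 155 = 264


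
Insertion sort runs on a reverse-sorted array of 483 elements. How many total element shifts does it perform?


Sum of shifts = 1 + 2 + 3 + ... + 482
= 483 * 482 / 2
= 232806 / 2
= 116403


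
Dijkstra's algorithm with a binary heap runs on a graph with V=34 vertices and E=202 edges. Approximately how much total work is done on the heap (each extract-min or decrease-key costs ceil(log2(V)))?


Dijkstra with a binary heap: each vertex is extracted once, each edge may relax once.
Each heap operation costs O(log V).
V + E = 34 + 202 = 236
ceil(log2(34)) = 6 (since 2^5 = 32 < 34 <= 64 = 2^6)
Total heap work = (V+E) * ceil(log2(V)) = 236 * 6 = 1416


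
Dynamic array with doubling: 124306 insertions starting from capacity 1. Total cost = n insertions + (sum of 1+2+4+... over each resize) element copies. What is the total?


n = 124306
Insertion costs: 124306
Resizes copy 1, 2, 4, ... up to the largest power of 2 that is <= n-1 = 124305, i.e. 65536.
Copy costs = 1 + 2 + 4 + 8 + 16 + 32 + 64 + 128 + 256 + 512 + 1024 + 2048 + 4096 + 8192 + 16384 + 32768 + 65536 = 131071
Total = 124306 + 131071 = 255377


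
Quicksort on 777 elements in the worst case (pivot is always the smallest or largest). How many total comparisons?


In the worst case, each partition step picks the worst pivot:
  Partition 1: 776 comparisons (n-1 elements to compare)
  Partition 2: 775 comparisons
  Partition 3: 774 comparisons
  Partition 4: 773 comparisons
  Partition 5: 772 comparisons
  ...
  Last partition: 0 comparisons
Total = (n-1) + (n-2) + ... + 1 + 0 = n*(n-1)/2
= 777*776/2 = 301476


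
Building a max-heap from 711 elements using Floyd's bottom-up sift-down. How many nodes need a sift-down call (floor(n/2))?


In a heap of 711 elements (0-indexed array):
  Last element index: 710
  Parent of last element: floor((710 - 1) / 2) = 354
  Internal nodes: indices 0 to 354
  Count = floor(711/2) = 355


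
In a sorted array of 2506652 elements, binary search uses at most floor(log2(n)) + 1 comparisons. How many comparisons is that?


Halving sequence: 2506652 -> 1253326 -> 626663 -> 313331 -> 156665 -> 78332 -> 39166 -> 19583 -> 9791 -> 4895 -> 2447 -> 1223 -> 611 -> 305 -> 152 -> 76 -> 38 -> 19 -> 9 -> 4 -> 2 -> 1
Number of halvings = 21
Max comparisons = 21 + 1 = 22


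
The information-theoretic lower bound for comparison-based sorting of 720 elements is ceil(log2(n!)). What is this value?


A binary decision tree of height h has at most 2^h leaves and needs at least n! of them, so h >= ceil(log2(n!)).
720! is far too large to multiply out, so use Stirling's series:
  ln(n!) ~ n ln n - n + (1/2) ln(2 pi n) + 1/(12n)  (error below 1/(360 n^3), negligible here)
  ln(720) = 6.5792512
  n ln n = 720 * 6.5792512 = 4737.0609
  (1/2) ln(2 pi * 720) = (1/2) ln(4523.8934) = 4.2086
  1/(12*720) = 0.0001
  ln(720!) ~ 4737.0609 - 720 + 4.2086 + 0.0001 = 4021.2696
Convert to base 2: log2(720!) = 4021.2696 / ln 2 = 4021.2696 / 0.69314718 = 5801.4657
ceil(5801.4657) = 5802


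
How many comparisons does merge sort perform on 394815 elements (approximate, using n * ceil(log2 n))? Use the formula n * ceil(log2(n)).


Recursion depth: ceil(log2(394815)) = 19
Each recursion level merges n = 394815 elements
Total = 394815 * 19 = 7501485


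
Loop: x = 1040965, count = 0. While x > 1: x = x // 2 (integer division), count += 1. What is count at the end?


The variable x halves each step:
x = 1040965 -> 520482 -> 260241 -> 130120 -> 65060 -> 32530 -> 16265 -> 8132 -> 4066 -> 2033 -> 1016 -> 508 -> 254 -> 127 -> 63 -> 31 -> 15 -> 7 -> 3 -> 1
Number of halvings = floor(log2(1040965)) = 19


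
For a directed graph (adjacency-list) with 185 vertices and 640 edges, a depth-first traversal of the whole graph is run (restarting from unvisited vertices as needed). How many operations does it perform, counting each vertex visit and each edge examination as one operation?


A full DFS traversal visits each vertex once and examines each edge once.
V = 185
E = 640
Sum = 185 + 640 = 825


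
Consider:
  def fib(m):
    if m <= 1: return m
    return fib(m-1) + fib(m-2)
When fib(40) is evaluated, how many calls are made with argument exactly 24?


Let N(m) = number of times fib(m) is called while evaluating fib(40).
N(40) = 1 (the initial call).
N(39) = 1 (only fib(40) calls it).
For 1 <= m <= 38: fib(m) is called by fib(m+1) and fib(m+2), so
  N(m) = N(m+1) + N(m+2).
fib(0) is called only by fib(2), so N(0) = N(2).
Walk down from m=40:
  N(40)=1, N(39)=1, N(38)=2, N(37)=3, N(36)=5, N(35)=8, N(34)=13, N(33)=21, N(32)=34, N(31)=55, N(30)=89, N(29)=144, N(28)=233, N(27)=377, N(26)=610, N(25)=987, N(24)=1597
N(24) = 1597


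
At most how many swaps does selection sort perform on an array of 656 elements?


Each of the 655 passes places one element in its final position.
Pass 1: swap minimum into position 0
Pass 2: swap minimum of remaining into position 1
...
Pass 655: last two elements, one swap
Maximum swaps = 656 - 1 = 655


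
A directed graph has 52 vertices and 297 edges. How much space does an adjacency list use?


Adjacency list: one list head per vertex + one entry per edge
Vertex heads: 52
Edge entries: 297
Total = 52 + 297 = 349


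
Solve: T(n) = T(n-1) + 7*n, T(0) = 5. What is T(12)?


Expanding the recurrence:
T(12) = T(11) + 7*12
       = T(10) + 7*11 + 7*12
       ...
       = T(0) + 7*(1 + 2 + ... + 12)
       = 5 + 7 * 12*13/2
       = 5 + 7 * 78
       = 5 + 546 = 551


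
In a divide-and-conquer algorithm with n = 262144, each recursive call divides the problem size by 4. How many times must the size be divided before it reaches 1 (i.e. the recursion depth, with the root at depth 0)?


Number of divisions = log_4(262144)
Sizes: 262144 -> 65536 -> 16384 -> 4096 -> 1024 -> 256 -> 64 -> 16 -> 4 -> 1 (9 divisions)
Recursion depth = 9


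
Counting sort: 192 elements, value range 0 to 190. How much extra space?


n = 192 (output array)
k = 191 (count array for 191 distinct values)
Extra space = 192 + 191 = 383


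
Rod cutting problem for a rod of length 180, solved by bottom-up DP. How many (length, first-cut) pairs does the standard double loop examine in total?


For each subproblem length i = 1..180, the inner loop considers i possible first cuts.
Total = 1 + 2 + ... + 180
= 180*(180+1)/2
= 180*181/2 = 16290


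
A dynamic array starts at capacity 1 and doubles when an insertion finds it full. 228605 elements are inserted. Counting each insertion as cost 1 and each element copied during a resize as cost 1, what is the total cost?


n = 228605
Insertion costs: 228605
Resizes copy 1, 2, 4, ... up to the largest power of 2 that is <= n-1 = 228604, i.e. 131072.
Copy costs = 1 + 2 + 4 + 8 + 16 + 32 + 64 + 128 + 256 + 512 + 1024 + 2048 + 4096 + 8192 + 16384 + 32768 + 65536 + 131072 = 262143
Total = 228605 + 262143 = 490748


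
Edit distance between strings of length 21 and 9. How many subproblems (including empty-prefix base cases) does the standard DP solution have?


The table includes base cases (empty prefixes).
Rows: (m+1) = 22
Columns: (n+1) = 10
Total = 22 * 10 = 220


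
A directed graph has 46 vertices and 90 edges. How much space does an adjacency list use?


Adjacency list: one list head per vertex + one entry per edge
Vertex heads: 46
Edge entries: 90
Total = 46 + 90 = 136


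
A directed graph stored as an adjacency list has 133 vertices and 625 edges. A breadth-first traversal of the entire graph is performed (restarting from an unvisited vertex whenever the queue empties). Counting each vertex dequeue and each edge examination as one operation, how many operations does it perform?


A full BFS traversal dequeues each vertex once and examines each edge once.
Vertex visits: 133
Edge visits: 625
V + E = 133 + 625 = 758


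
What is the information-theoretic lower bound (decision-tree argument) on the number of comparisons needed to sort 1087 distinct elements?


A binary decision tree of height h has at most 2^h leaves and needs at least n! of them, so h >= ceil(log2(n!)).
1087! is far too large to multiply out, so use Stirling's series:
  ln(n!) ~ n ln n - n + (1/2) ln(2 pi n) + 1/(12n)  (error below 1/(360 n^3), negligible here)
  ln(1087) = 6.9911769
  n ln n = 1087 * 6.9911769 = 7599.4093
  (1/2) ln(2 pi * 1087) = (1/2) ln(6829.8224) = 4.4145
  1/(12*1087) = 0.0001
  ln(1087!) ~ 7599.4093 - 1087 + 4.4145 + 0.0001 = 6516.8239
Convert to base 2: log2(1087!) = 6516.8239 / ln 2 = 6516.8239 / 0.69314718 = 9401.7895
ceil(9401.7895) = 9402


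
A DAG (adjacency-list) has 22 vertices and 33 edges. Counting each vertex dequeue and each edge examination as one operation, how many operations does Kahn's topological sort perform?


V = 22 (vertex processing)
E = 33 (edge processing)
V + E = 22 + 33 = 55


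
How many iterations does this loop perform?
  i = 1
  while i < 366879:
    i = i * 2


The loop variable doubles each iteration:
i = 1 -> 2 -> 4 -> 8 -> 16 -> 32 -> 64 -> 128 -> 256 -> 512 -> 1024 -> 2048 -> 4096 -> 8192 -> 16384 -> 32768 -> 65536 -> 131072 -> 262144 -> 524288 (stop, 524288 >= 366879)
Number of doublings = ceil(log2(366879)) = 19


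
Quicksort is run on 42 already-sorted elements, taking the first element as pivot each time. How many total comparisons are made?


Sum of comparisons per partition:
41 + 40 + ... + 1 + 0
= 42 * (42 - 1) / 2
= 42 * 41 / 2
= 861


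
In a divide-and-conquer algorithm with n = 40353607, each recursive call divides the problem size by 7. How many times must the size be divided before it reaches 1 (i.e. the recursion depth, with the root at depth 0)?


Number of divisions = log_7(40353607)
Sizes: 40353607 -> 5764801 -> 823543 -> 117649 -> 16807 -> 2401 -> 343 -> 49 -> 7 -> 1 (9 divisions)
Recursion depth = 9


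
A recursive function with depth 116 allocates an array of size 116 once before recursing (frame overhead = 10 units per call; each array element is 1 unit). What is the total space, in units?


Array allocation: 116 units (allocated once)
Stack frames: 116 deep * 10 per frame = 1160 units
Total = 116 + 1160 = 1276


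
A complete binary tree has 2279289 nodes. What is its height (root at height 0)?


In a complete binary tree, level k holds nodes 2^k .. 2^(k+1)-1 (1-indexed).
Height = floor(log2(n)) = floor(log2(2279289)) = 21
Check: 2^21 = 2097152 <= 2279289 < 4194304 = 2^22


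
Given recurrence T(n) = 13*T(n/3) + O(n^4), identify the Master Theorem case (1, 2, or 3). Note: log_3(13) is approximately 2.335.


Master Theorem parameters: a=13, b=3, c=4
log_b(a) = 2.335
Compare b^c with a: 3^4 = 81 > 13, so c > log_b(a).
Comparing c=4 vs log_b(a)=2.335:
4 > 2.335 => Case 3
Result: T(n) = O(n^4)
Master Theorem case = 3


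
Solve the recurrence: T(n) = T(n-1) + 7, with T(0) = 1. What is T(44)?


Unrolling the recurrence:
T(44) = T(43) + 7
       = T(42) + 7 + 7
       = T(41) + 7*3
       ...
       = T(0) + 7*44
       = 1 + 308 = 309


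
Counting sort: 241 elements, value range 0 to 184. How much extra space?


n = 241 (output array)
k = 185 (count array for 185 distinct values)
Extra space = 241 + 185 = 426


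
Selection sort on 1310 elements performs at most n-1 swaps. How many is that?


Each of the 1309 passes places one element in its final position.
Pass 1: swap minimum into position 0
Pass 2: swap minimum of remaining into position 1
...
Pass 1309: last two elements, one swap
Maximum swaps = 1310 - 1 = 1309


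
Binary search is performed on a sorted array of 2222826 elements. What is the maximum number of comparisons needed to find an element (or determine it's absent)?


Binary search halves the search space each comparison:
  Step 1: search space = 2222826 -> 1111413
  Step 2: search space = 1111413 -> 555706
  Step 3: search space = 555706 -> 277853
  Step 4: search space = 277853 -> 138926
  Step 5: search space = 138926 -> 69463
  Step 6: search space = 69463 -> 34731
  Step 7: search space = 34731 -> 17365
  Step 8: search space = 17365 -> 8682
  Step 9: search space = 8682 -> 4341
  Step 10: search space = 4341 -> 2170
  Step 11: search space = 2170 -> 1085
  Step 12: search space = 1085 -> 542
  Step 13: search space = 542 -> 271
  Step 14: search space = 271 -> 135
  Step 15: search space = 135 -> 67
  Step 16: search space = 67 -> 33
  Step 17: search space = 33 -> 16
  Step 18: search space = 16 -> 8
  Step 19: search space = 8 -> 4
  Step 20: search space = 4 -> 2
  Step 21: search space = 2 -> 1
  Step 22: search space = 1 (final check)
Maximum comparisons = floor(log2(2222826)) + 1 = 21 + 1 = 22


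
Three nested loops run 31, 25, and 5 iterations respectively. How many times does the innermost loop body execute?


Loop 1 (outermost): 31 iterations
Loop 2 (middle): 25 iterations per outer
Loop 3 (innermost): 5 iterations per middle
Total = 31 * 25 * 5 = 3875


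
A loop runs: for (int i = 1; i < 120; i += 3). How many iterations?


Loop starts at i = 1, increments by 3, stops when i >= 120.
Number of iterations = ceil((120 - 1) / 3)
= ceil(119 / 3)
= 40


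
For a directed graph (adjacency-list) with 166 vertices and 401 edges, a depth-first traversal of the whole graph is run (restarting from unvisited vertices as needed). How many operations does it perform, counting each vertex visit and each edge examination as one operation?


A full DFS traversal visits each vertex once and examines each edge once.
V = 166
E = 401
Sum = 166 + 401 = 567


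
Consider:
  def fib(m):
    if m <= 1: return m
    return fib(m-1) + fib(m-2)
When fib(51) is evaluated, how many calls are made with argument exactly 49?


Let N(m) = number of times fib(m) is called while evaluating fib(51).
N(51) = 1 (the initial call).
N(50) = 1 (only fib(51) calls it).
For 1 <= m <= 49: fib(m) is called by fib(m+1) and fib(m+2), so
  N(m) = N(m+1) + N(m+2).
fib(0) is called only by fib(2), so N(0) = N(2).
Walk down from m=51:
  N(51)=1, N(50)=1, N(49)=2
N(49) = 2


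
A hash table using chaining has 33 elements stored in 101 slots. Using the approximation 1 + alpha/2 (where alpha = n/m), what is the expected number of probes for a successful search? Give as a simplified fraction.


Load factor alpha = n/m = 33/101
Expected probes = 1 + alpha/2 = 1 + 33/(2*101)
= 1 + 33/202
= 202/202 + 33/202
= 235/202


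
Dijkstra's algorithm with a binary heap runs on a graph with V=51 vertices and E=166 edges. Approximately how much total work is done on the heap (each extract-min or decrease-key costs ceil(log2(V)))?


Dijkstra with a binary heap: each vertex is extracted once, each edge may relax once.
Each heap operation costs O(log V).
V + E = 51 + 166 = 217
ceil(log2(51)) = 6 (since 2^5 = 32 < 51 <= 64 = 2^6)
Total heap work = (V+E) * ceil(log2(V)) = 217 * 6 = 1302


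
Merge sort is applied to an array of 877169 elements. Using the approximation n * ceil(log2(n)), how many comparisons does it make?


Merge sort divides the array into halves recursively.
Number of levels = ceil(log2(877169)) = 20
At each level, approximately n = 877169 comparisons are needed for merging.
Total comparisons ~ n * ceil(log2(n)) = 877169 * 20 = 17543380


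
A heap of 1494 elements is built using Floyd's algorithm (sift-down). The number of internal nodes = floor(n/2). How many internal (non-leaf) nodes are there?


Leaf nodes occupy roughly half the array.
Sift-down is called for each internal node, starting from the last one.
Internal nodes = floor(n/2) = floor(1494/2) = 747


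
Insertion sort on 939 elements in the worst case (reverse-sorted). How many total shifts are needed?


In the worst case (reverse-sorted), each element shifts past all previous:
  Element 1: 1 shifts
  Element 2: 2 shifts
  Element 3: 3 shifts
  Element 4: 4 shifts
  Element 5: 5 shifts
  ...
  Element 938: 938 shifts
Total = 1 + 2 + ... + 938
= 939*(939-1)/2 = 440391


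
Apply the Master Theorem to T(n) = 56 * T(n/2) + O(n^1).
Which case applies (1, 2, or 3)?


The Master Theorem: T(n) = a*T(n/b) + O(n^c)
  a = 56, b = 2, c = 1
log_b(a) = log_2(56) ~ 5.807
Compare b^c with a: 2^1 = 2 < 56, so c < log_b(a).
Since c < log_b(a), Case 1 applies.
T(n) = O(n^(log_2 56)) ~ O(n^5.807)
Master Theorem case = 1


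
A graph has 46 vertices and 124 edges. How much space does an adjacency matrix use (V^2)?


Adjacency matrix: V x V grid of entries
Space = V^2 = 46^2 = 46 * 46 = 2116


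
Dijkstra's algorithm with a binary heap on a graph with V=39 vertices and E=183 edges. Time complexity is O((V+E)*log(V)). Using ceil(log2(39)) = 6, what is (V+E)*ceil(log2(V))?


Dijkstra with a binary heap: each vertex is extracted once, each edge may relax once.
Each heap operation costs O(log V).
V + E = 39 + 183 = 222
ceil(log2(39)) = 6 (since 2^5 = 32 < 39 <= 64 = 2^6)
Total heap work = (V+E) * ceil(log2(V)) = 222 * 6 = 1332


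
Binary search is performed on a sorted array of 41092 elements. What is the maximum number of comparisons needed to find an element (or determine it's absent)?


Binary search halves the search space each comparison:
  Step 1: search space = 41092 -> 20546
  Step 2: search space = 20546 -> 10273
  Step 3: search space = 10273 -> 5136
  Step 4: search space = 5136 -> 2568
  Step 5: search space = 2568 -> 1284
  Step 6: search space = 1284 -> 642
  Step 7: search space = 642 -> 321
  Step 8: search space = 321 -> 160
  Step 9: search space = 160 -> 80
  Step 10: search space = 80 -> 40
  Step 11: search space = 40 -> 20
  Step 12: search space = 20 -> 10
  Step 13: search space = 10 -> 5
  Step 14: search space = 5 -> 2
  Step 15: search space = 2 -> 1
  Step 16: search space = 1 (final check)
Maximum comparisons = floor(log2(41092)) + 1 = 15 + 1 = 16


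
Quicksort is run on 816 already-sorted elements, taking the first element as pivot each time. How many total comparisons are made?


Sum of comparisons per partition:
815 + 814 + ... + 1 + 0
= 816 * (816 - 1) / 2
= 816 * 815 / 2
= 332520


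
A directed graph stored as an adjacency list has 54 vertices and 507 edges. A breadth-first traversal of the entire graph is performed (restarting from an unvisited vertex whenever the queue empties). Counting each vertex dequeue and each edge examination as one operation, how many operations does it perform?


A full BFS traversal dequeues each vertex once and examines each edge once.
Vertex visits: 54
Edge visits: 507
V + E = 54 + 507 = 561


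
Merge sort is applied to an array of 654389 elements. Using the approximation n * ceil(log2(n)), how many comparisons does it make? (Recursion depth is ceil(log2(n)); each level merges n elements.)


Merge sort divides the array into halves recursively.
Number of levels = ceil(log2(654389)) = 20
At each level, approximately n = 654389 comparisons are needed for merging.
Total comparisons ~ n * ceil(log2(n)) = 654389 * 20 = 13087780


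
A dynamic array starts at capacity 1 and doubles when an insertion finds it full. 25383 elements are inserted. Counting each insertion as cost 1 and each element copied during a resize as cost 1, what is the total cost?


n = 25383
Insertion costs: 25383
Resizes copy 1, 2, 4, ... up to the largest power of 2 that is <= n-1 = 25382, i.e. 16384.
Copy costs = 1 + 2 + 4 + 8 + 16 + 32 + 64 + 128 + 256 + 512 + 1024 + 2048 + 4096 + 8192 + 16384 = 32767
Total = 25383 + 32767 = 58150


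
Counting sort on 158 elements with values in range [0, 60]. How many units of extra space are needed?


Output array size: 158 (to store sorted result)
Count array size: 61 (one slot per possible value, range 0 to 60)
Total extra space = 158 + 61 = 219


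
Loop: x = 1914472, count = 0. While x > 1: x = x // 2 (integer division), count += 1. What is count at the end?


The variable x halves each step:
x = 1914472 -> 957236 -> 478618 -> 239309 -> 119654 -> 59827 -> 29913 -> 14956 -> 7478 -> 3739 -> 1869 -> 934 -> 467 -> 233 -> 116 -> 58 -> 29 -> 14 -> 7 -> 3 -> 1
Number of halvings = floor(log2(1914472)) = 20


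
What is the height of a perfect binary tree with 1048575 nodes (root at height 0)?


A perfect binary tree with 1048575 nodes:
  1048575 = 2^20 - 1
  Levels: 0, 1, ..., 19
  Height = 19


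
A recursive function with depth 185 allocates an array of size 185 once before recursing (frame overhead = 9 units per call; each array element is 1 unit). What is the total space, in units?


Array allocation: 185 units (allocated once)
Stack frames: 185 deep * 9 per frame = 1665 units
Total = 185 + 1665 = 1850


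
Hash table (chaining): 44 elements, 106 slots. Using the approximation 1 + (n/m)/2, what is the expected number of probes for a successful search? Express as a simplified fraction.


Computing expected probes:
alpha = 44/106
= 1 + alpha/2
= 1 + 44/(2*106)
= (2*106 + 44) / (2*106)
= 256/212 = 64/53


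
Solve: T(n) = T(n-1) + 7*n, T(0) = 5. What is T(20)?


Expanding the recurrence:
T(20) = T(19) + 7*20
       = T(18) + 7*19 + 7*20
       ...
       = T(0) + 7*(1 + 2 + ... + 20)
       = 5 + 7 * 20*21/2
       = 5 + 7 * 210
       = 5 + 1470 = 1475


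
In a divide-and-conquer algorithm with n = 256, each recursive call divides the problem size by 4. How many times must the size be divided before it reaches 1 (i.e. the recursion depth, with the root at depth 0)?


Number of divisions = log_4(256)
Sizes: 256 -> 64 -> 16 -> 4 -> 1 (4 divisions)
Recursion depth = 4


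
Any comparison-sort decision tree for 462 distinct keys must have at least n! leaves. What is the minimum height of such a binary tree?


A binary decision tree of height h has at most 2^h leaves and needs at least n! of them, so h >= ceil(log2(n!)).
462! is far too large to multiply out, so use Stirling's series:
  ln(n!) ~ n ln n - n + (1/2) ln(2 pi n) + 1/(12n)  (error below 1/(360 n^3), negligible here)
  ln(462) = 6.1355649
  n ln n = 462 * 6.1355649 = 2834.6310
  (1/2) ln(2 pi * 462) = (1/2) ln(2902.8316) = 3.9867
  1/(12*462) = 0.0002
  ln(462!) ~ 2834.6310 - 462 + 3.9867 + 0.0002 = 2376.6179
Convert to base 2: log2(462!) = 2376.6179 / ln 2 = 2376.6179 / 0.69314718 = 3428.7349
ceil(3428.7349) = 3429


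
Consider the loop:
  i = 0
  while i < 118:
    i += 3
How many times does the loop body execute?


Starting at i = 0, each iteration adds 3.
Iterations until i >= 118:
  Iteration 1: i = 0 -> i = 3
  Iteration 2: i = 3 -> i = 6
  Iteration 3: i = 6 -> i = 9
  Iteration 4: i = 9 -> i = 12
  Iteration 5: i = 12 -> i = 15
  Iteration 6: i = 15 -> i = 18
  Iteration 7: i = 18 -> i = 21
  Iteration 8: i = 21 -> i = 24
  ... continuing ...
Total iterations = ceil(118/3) = 40


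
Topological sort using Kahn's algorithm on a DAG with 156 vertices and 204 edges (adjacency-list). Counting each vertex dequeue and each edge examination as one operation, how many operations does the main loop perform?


Kahn's algorithm:
  1. Compute in-degrees: O(V + E)
  2. Process queue: each vertex dequeued once (O(V))
     each edge examined once (O(E))
Total = V + E = 156 + 204 = 360


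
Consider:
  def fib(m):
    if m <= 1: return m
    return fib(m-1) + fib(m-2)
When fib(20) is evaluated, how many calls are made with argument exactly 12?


Let N(m) = number of times fib(m) is called while evaluating fib(20).
N(20) = 1 (the initial call).
N(19) = 1 (only fib(20) calls it).
For 1 <= m <= 18: fib(m) is called by fib(m+1) and fib(m+2), so
  N(m) = N(m+1) + N(m+2).
fib(0) is called only by fib(2), so N(0) = N(2).
Walk down from m=20:
  N(20)=1, N(19)=1, N(18)=2, N(17)=3, N(16)=5, N(15)=8, N(14)=13, N(13)=21, N(12)=34
N(12) = 34


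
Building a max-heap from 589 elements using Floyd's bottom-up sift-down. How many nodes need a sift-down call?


In a heap of 589 elements (0-indexed array):
  Last element index: 588
  Parent of last element: floor((588 - 1) / 2) = 293
  Internal nodes: indices 0 to 293
  Count = floor(589/2) = 294


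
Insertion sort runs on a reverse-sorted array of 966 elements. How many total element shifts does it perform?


Sum of shifts = 1 + 2 + 3 + ... + 965
= 966 * 965 / 2
= 932190 / 2
= 466095


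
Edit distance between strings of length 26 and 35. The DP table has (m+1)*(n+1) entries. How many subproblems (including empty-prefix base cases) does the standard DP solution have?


The table includes base cases (empty prefixes).
Rows: (m+1) = 27
Columns: (n+1) = 36
Total = 27 * 36 = 972


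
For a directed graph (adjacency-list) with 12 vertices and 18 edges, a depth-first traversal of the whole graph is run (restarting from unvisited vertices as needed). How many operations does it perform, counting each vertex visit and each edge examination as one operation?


A full DFS traversal visits each vertex once and examines each edge once.
V = 12
E = 18
Sum = 12 + 18 = 30


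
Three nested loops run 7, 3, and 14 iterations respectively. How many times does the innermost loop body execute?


Loop 1 (outermost): 7 iterations
Loop 2 (middle): 3 iterations per outer
Loop 3 (innermost): 14 iterations per middle
Total = 7 * 3 * 14 = 294


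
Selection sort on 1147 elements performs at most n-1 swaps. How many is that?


Each of the 1146 passes places one element in its final position.
Pass 1: swap minimum into position 0
Pass 2: swap minimum of remaining into position 1
...
Pass 1146: last two elements, one swap
Maximum swaps = 1147 - 1 = 1146


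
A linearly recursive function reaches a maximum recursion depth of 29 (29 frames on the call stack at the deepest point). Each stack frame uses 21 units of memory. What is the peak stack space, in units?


Maximum recursion depth = 29 frames
Memory per frame = 21 units
Total stack space = depth * frame_size
= 29 * 21 = 609


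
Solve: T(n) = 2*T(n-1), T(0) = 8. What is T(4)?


Unrolling:
T(4) = 2*T(3) = 2^2*T(2) = ... = 2^4*T(0)
= 2^4 * 8
= 16 * 8 = 128


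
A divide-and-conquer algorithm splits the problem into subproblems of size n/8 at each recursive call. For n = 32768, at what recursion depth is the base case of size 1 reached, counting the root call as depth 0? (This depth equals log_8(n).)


At each depth, the problem size is divided by 8:
  Depth 0: problem size = 32768
  Depth 1: problem size = 4096
  Depth 2: problem size = 512
  Depth 3: problem size = 64
  Depth 4: problem size = 8
  Depth 5: problem size = 1 (base case)
The base case is reached at depth log_8(32768) = 5 (the tree has 6 levels counting depth 0, but the depth asked for is 5).
Recursion depth = 5


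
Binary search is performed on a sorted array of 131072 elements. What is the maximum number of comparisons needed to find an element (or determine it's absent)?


Binary search halves the search space each comparison:
  Step 1: search space = 131072 -> 65536
  Step 2: search space = 65536 -> 32768
  Step 3: search space = 32768 -> 16384
  Step 4: search space = 16384 -> 8192
  Step 5: search space = 8192 -> 4096
  Step 6: search space = 4096 -> 2048
  Step 7: search space = 2048 -> 1024
  Step 8: search space = 1024 -> 512
  Step 9: search space = 512 -> 256
  Step 10: search space = 256 -> 128
  Step 11: search space = 128 -> 64
  Step 12: search space = 64 -> 32
  Step 13: search space = 32 -> 16
  Step 14: search space = 16 -> 8
  Step 15: search space = 8 -> 4
  Step 16: search space = 4 -> 2
  Step 17: search space = 2 -> 1
  Step 18: search space = 1 (final check)
Maximum comparisons = floor(log2(131072)) + 1 = 17 + 1 = 18


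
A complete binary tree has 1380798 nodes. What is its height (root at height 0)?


In a complete binary tree, level k holds nodes 2^k .. 2^(k+1)-1 (1-indexed).
Height = floor(log2(n)) = floor(log2(1380798)) = 20
Check: 2^20 = 1048576 <= 1380798 < 2097152 = 2^21


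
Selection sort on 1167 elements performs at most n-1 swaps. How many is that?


Each of the 1166 passes places one element in its final position.
Pass 1: swap minimum into position 0
Pass 2: swap minimum of remaining into position 1
...
Pass 1166: last two elements, one swap
Maximum swaps = 1167 - 1 = 1166


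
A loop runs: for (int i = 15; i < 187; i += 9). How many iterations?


Loop starts at i = 15, increments by 9, stops when i >= 187.
Number of iterations = ceil((187 - 15) / 9)
= ceil(172 / 9)
= 20


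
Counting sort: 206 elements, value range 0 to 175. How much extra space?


n = 206 (output array)
k = 176 (count array for 176 distinct values)
Extra space = 206 + 176 = 382


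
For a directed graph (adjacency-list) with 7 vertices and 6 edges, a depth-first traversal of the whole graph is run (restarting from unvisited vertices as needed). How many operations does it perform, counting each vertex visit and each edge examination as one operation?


A full DFS traversal visits each vertex once and examines each edge once.
V = 7
E = 6
Sum = 7 + 6 = 13


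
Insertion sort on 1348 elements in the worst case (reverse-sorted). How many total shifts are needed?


In the worst case (reverse-sorted), each element shifts past all previous:
  Element 1: 1 shifts
  Element 2: 2 shifts
  Element 3: 3 shifts
  Element 4: 4 shifts
  Element 5: 5 shifts
  ...
  Element 1347: 1347 shifts
Total = 1 + 2 + ... + 1347
= 1348*(1348-1)/2 = 907878


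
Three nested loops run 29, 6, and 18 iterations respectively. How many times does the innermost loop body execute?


Loop 1 (outermost): 29 iterations
Loop 2 (middle): 6 iterations per outer
Loop 3 (innermost): 18 iterations per middle
Total = 29 * 6 * 18 = 3132


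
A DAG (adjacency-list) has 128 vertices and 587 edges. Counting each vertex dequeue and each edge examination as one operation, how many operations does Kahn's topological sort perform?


V = 128 (vertex processing)
E = 587 (edge processing)
V + E = 128 + 587 = 715


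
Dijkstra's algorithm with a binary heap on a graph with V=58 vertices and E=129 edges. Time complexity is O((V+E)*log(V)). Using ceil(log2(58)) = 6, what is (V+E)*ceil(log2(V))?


Dijkstra with a binary heap: each vertex is extracted once, each edge may relax once.
Each heap operation costs O(log V).
V + E = 58 + 129 = 187
ceil(log2(58)) = 6 (since 2^5 = 32 < 58 <= 64 = 2^6)
Total heap work = (V+E) * ceil(log2(V)) = 187 * 6 = 1122


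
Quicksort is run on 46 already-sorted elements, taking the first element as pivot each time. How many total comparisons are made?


Sum of comparisons per partition:
45 + 44 + ... + 1 + 0
= 46 * (46 - 1) / 2
= 46 * 45 / 2
= 1035


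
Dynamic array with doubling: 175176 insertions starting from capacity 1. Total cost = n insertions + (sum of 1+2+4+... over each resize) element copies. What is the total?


n = 175176
Insertion costs: 175176
Resizes copy 1, 2, 4, ... up to the largest power of 2 that is <= n-1 = 175175, i.e. 131072.
Copy costs = 1 + 2 + 4 + 8 + 16 + 32 + 64 + 128 + 256 + 512 + 1024 + 2048 + 4096 + 8192 + 16384 + 32768 + 65536 + 131072 = 262143
Total = 175176 + 262143 = 437319


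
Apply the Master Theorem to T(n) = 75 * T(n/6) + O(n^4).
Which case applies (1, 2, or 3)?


The Master Theorem: T(n) = a*T(n/b) + O(n^c)
  a = 75, b = 6, c = 4
log_b(a) = log_6(75) ~ 2.41
Compare b^c with a: 6^4 = 1296 > 75, so c > log_b(a).
Since c > log_b(a), Case 3 applies.
T(n) = O(n^4)
Master Theorem case = 3


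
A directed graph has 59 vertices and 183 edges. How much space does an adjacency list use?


Adjacency list: one list head per vertex + one entry per edge
Vertex heads: 59
Edge entries: 183
Total = 59 + 183 = 242


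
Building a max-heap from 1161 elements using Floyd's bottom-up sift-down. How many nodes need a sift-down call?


In a heap of 1161 elements (0-indexed array):
  Last element index: 1160
  Parent of last element: floor((1160 - 1) / 2) = 579
  Internal nodes: indices 0 to 579
  Count = floor(1161/2) = 580


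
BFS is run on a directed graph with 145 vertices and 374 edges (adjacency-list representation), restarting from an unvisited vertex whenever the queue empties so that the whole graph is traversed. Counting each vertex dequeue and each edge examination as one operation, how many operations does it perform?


A full BFS traversal dequeues each vertex exactly once and examines each directed edge exactly once.
V = 145 (vertex processing cost)
E = 374 (edge examination cost)
Total operations proportional to V + E = 145 + 374 = 519


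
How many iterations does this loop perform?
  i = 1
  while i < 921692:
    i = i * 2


The loop variable doubles each iteration:
i = 1 -> 2 -> 4 -> 8 -> 16 -> 32 -> 64 -> 128 -> 256 -> 512 -> 1024 -> 2048 -> 4096 -> 8192 -> 16384 -> 32768 -> 65536 -> 131072 -> 262144 -> 524288 -> 1048576 (stop, 1048576 >= 921692)
Number of doublings = ceil(log2(921692)) = 20


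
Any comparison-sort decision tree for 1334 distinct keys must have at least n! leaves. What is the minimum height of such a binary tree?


A binary decision tree of height h has at most 2^h leaves and needs at least n! of them, so h >= ceil(log2(n!)).
1334! is far too large to multiply out, so use Stirling's series:
  ln(n!) ~ n ln n - n + (1/2) ln(2 pi n) + 1/(12n)  (error below 1/(360 n^3), negligible here)
  ln(1334) = 7.1959372
  n ln n = 1334 * 7.1959372 = 9599.3802
  (1/2) ln(2 pi * 1334) = (1/2) ln(8381.7692) = 4.5169
  1/(12*1334) = 0.0001
  ln(1334!) ~ 9599.3802 - 1334 + 4.5169 + 0.0001 = 8269.8972
Convert to base 2: log2(1334!) = 8269.8972 / ln 2 = 8269.8972 / 0.69314718 = 11930.9397
ceil(11930.9397) = 11931


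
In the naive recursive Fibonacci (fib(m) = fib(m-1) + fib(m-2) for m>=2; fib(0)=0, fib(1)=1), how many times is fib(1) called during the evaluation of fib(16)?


Let N(m) = number of times fib(m) is called while evaluating fib(16).
N(16) = 1 (the initial call).
N(15) = 1 (only fib(16) calls it).
For 1 <= m <= 14: fib(m) is called by fib(m+1) and fib(m+2), so
  N(m) = N(m+1) + N(m+2).
fib(0) is called only by fib(2), so N(0) = N(2).
Walk down from m=16:
  N(16)=1, N(15)=1, N(14)=2, N(13)=3, N(12)=5, N(11)=8, N(10)=13, N(9)=21, N(8)=34, N(7)=55, N(6)=89, N(5)=144, N(4)=233, N(3)=377, N(2)=610, N(1)=987
N(1) = 987


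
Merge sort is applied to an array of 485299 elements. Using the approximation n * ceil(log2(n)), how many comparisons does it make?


Merge sort divides the array into halves recursively.
Number of levels = ceil(log2(485299)) = 19
At each level, approximately n = 485299 comparisons are needed for merging.
Total comparisons ~ n * ceil(log2(n)) = 485299 * 19 = 9220681


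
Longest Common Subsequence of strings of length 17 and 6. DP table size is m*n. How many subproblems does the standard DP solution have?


DP table indexed by positions in both strings.
First string: 17 positions
Second string: 6 positions
Total = 17 * 6 = 102


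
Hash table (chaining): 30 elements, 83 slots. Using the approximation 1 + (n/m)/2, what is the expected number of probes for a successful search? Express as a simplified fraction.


Computing expected probes:
alpha = 30/83
= 1 + alpha/2
= 1 + 30/(2*83)
= (2*83 + 30) / (2*83)
= 196/166 = 98/83


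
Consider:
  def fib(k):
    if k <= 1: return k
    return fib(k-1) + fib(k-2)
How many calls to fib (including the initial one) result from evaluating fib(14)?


Let C(m) = total calls to evaluate fib(m). Then C(0)=C(1)=1, and
C(m) = 1 + C(m-1) + C(m-2) for m >= 2.
Build the table (each entry = 1 + previous two):
  C(0) = 1
  C(1) = 1
  C(2) = 1 + 1 + 1 = 3
  C(3) = 1 + 3 + 1 = 5
  C(4) = 1 + 5 + 3 = 9
  C(5) = 1 + 9 + 5 = 15
  C(6) = 1 + 15 + 9 = 25
  C(7) = 1 + 25 + 15 = 41
  C(8) = 1 + 41 + 25 = 67
  C(9) = 1 + 67 + 41 = 109
  C(10) = 1 + 109 + 67 = 177
  C(11) = 1 + 177 + 109 = 287
  C(12) = 1 + 287 + 177 = 465
  C(13) = 1 + 465 + 287 = 753
  C(14) = 1 + 753 + 465 = 1219
Total calls for fib(14) = 1219


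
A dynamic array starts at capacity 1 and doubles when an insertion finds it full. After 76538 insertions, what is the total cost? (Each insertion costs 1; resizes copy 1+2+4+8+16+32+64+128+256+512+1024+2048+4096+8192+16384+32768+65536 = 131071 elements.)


Insertion cost: 76538 (one per element)
Resizes occur just before inserting elements 2, 3, 5, 9, ...
Elements copied at each resize: 1 + 2 + 4 + 8 + 16 + 32 + 64 + 128 + 256 + 512 + 1024 + 2048 + 4096 + 8192 + 16384 + 32768 + 65536
Sum of copies = 131071 (geometric series: 2^k - 1)
Total = 76538 + 131071 = 207609


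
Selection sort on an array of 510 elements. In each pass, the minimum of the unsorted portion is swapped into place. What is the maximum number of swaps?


Selection sort performs one swap per pass:
  Pass 1: find min in positions 0 to 509, swap with position 0
  Pass 2: find min in positions 1 to 509, swap with position 1
  Pass 3: find min in positions 2 to 509, swap with position 2
  Pass 4: find min in positions 3 to 509, swap with position 3
  Pass 5: find min in positions 4 to 509, swap with position 4
  ... (504 more passes)
Total passes (and swaps) = n - 1 = 510 - 1 = 509


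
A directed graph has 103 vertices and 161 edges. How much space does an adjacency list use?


Adjacency list: one list head per vertex + one entry per edge
Vertex heads: 103
Edge entries: 161
Total = 103 + 161 = 264


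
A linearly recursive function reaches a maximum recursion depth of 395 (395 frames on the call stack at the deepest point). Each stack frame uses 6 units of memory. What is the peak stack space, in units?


Maximum recursion depth = 395 frames
Memory per frame = 6 units
Total stack space = depth * frame_size
= 395 * 6 = 2370


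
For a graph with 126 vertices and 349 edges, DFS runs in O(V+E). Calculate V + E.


A full DFS traversal visits each vertex once and examines each edge once.
V = 126
E = 349
Sum = 126 + 349 = 475


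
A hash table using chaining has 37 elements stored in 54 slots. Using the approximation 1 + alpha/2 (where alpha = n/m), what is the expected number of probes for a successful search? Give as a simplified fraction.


Load factor alpha = n/m = 37/54
Expected probes = 1 + alpha/2 = 1 + 37/(2*54)
= 1 + 37/108
= 108/108 + 37/108
= 145/108


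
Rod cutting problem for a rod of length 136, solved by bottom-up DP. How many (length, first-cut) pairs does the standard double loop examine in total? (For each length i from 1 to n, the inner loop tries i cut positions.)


For each subproblem length i = 1..136, the inner loop considers i possible first cuts.
Total = 1 + 2 + ... + 136
= 136*(136+1)/2
= 136*137/2 = 9316


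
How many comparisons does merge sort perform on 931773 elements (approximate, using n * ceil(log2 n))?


Recursion depth: ceil(log2(931773)) = 20
Each recursion level merges n = 931773 elements
Total = 931773 * 20 = 18635460


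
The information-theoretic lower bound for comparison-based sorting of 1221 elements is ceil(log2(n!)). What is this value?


A binary decision tree of height h has at most 2^h leaves and needs at least n! of them, so h >= ceil(log2(n!)).
1221! is far too large to multiply out, so use Stirling's series:
  ln(n!) ~ n ln n - n + (1/2) ln(2 pi n) + 1/(12n)  (error below 1/(360 n^3), negligible here)
  ln(1221) = 7.1074255
  n ln n = 1221 * 7.1074255 = 8678.1665
  (1/2) ln(2 pi * 1221) = (1/2) ln(7671.7693) = 4.4727
  1/(12*1221) = 0.0001
  ln(1221!) ~ 8678.1665 - 1221 + 4.4727 + 0.0001 = 7461.6393
Convert to base 2: log2(1221!) = 7461.6393 / ln 2 = 7461.6393 / 0.69314718 = 10764.8700
ceil(10764.8700) = 10765
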